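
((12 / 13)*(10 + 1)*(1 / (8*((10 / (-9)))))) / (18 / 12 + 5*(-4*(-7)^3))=-297 / 1783990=-0.00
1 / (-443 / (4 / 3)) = -4 / 1329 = -0.00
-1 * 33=-33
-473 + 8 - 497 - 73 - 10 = -1045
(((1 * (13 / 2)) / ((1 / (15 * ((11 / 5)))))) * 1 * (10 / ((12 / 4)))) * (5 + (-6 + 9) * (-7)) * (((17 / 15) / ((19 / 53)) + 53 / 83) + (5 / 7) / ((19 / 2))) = -1468131808 / 33117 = -44331.67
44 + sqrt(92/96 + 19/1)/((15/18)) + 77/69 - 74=-1993/69 + sqrt(2874)/10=-23.52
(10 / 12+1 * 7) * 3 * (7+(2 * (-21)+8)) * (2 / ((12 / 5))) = -2115 / 4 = -528.75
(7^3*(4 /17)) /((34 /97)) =66542 /289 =230.25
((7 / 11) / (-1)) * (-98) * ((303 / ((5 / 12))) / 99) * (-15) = -831432 / 121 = -6871.34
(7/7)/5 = 1/5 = 0.20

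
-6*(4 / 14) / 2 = -6 / 7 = -0.86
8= 8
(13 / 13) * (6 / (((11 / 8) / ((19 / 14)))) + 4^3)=5384 / 77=69.92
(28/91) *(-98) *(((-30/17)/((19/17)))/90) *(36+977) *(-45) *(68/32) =-12657435/247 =-51244.68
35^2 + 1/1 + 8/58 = 35558/29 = 1226.14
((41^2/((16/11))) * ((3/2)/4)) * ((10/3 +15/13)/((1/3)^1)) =9707775/1664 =5834.00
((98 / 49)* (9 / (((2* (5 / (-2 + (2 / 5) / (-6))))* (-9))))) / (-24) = -31 / 1800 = -0.02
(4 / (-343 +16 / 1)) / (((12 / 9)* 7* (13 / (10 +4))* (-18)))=1 / 12753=0.00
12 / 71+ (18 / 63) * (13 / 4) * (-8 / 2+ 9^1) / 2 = 4951 / 1988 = 2.49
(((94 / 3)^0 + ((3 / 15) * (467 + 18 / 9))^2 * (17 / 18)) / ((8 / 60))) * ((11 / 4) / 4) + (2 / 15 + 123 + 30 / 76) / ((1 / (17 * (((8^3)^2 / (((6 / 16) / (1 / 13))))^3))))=353288205576964365611731949 / 1081978560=326520523268930916.35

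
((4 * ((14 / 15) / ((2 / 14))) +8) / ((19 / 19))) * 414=70656 / 5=14131.20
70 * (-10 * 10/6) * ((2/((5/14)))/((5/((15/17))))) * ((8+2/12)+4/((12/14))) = -754600/51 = -14796.08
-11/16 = -0.69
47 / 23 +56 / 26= 4.20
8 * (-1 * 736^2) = -4333568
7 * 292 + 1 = 2045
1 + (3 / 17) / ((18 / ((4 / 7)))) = 359 / 357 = 1.01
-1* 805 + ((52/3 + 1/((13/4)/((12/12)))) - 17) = -31370/39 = -804.36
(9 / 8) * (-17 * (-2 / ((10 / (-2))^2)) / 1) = 153 / 100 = 1.53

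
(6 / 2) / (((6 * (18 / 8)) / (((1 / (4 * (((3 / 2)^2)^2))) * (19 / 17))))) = 0.01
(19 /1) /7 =19 /7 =2.71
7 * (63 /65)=441 /65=6.78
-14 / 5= -2.80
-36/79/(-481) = 36/37999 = 0.00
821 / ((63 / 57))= 15599 / 21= 742.81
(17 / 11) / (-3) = -17 / 33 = -0.52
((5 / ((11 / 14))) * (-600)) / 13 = -42000 / 143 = -293.71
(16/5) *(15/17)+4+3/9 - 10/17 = 6.57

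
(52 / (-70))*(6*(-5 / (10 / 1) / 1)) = 78 / 35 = 2.23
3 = 3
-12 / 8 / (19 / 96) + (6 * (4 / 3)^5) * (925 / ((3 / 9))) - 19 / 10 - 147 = 359133263 / 5130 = 70006.48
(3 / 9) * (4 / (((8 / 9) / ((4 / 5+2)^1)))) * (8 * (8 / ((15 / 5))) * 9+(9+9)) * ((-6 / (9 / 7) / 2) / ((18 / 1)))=-343 / 3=-114.33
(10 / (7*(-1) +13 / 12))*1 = -120 / 71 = -1.69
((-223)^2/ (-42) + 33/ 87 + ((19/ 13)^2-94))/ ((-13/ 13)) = 262553201/ 205842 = 1275.51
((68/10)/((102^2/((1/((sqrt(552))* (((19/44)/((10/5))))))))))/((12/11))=121* sqrt(138)/12034980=0.00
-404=-404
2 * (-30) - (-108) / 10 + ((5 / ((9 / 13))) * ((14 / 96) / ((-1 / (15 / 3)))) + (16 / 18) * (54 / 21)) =-788969 / 15120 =-52.18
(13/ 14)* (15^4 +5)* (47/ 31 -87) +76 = -872085258/ 217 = -4018826.07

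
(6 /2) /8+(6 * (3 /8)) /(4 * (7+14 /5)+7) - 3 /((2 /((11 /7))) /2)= -2643 /616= -4.29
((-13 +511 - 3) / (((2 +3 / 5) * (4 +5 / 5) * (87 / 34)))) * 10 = 148.81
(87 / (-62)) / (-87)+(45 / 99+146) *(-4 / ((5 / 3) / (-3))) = 3595807 / 3410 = 1054.49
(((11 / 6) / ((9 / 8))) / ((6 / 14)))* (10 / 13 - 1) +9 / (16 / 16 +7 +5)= -5 / 27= -0.19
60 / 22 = 30 / 11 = 2.73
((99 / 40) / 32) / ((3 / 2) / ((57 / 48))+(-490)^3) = -1881 / 2861223649280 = -0.00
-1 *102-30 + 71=-61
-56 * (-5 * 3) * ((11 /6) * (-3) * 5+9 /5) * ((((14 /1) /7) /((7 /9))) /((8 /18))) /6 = -20817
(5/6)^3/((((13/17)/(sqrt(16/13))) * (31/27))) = 2125 * sqrt(13)/10478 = 0.73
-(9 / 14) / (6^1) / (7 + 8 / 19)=-19 / 1316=-0.01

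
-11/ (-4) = 11/ 4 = 2.75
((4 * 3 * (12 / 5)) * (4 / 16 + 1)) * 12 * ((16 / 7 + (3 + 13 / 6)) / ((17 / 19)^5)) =55801367064 / 9938999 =5614.39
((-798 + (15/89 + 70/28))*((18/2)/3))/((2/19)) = -8069433/356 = -22666.95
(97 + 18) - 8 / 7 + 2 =811 / 7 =115.86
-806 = -806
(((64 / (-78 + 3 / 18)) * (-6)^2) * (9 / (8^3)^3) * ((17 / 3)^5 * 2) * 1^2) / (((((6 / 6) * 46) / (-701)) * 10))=995319757 / 28156887040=0.04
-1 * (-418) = 418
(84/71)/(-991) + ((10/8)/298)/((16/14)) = 1661611/670962496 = 0.00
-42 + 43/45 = -1847/45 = -41.04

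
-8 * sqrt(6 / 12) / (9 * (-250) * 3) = 2 * sqrt(2) / 3375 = 0.00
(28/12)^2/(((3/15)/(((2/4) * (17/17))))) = 245/18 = 13.61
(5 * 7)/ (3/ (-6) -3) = -10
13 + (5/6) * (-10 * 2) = -11/3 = -3.67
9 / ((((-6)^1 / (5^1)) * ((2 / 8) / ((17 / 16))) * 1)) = -255 / 8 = -31.88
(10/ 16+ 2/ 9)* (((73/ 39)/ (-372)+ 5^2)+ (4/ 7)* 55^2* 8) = 85821680129/ 7312032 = 11737.05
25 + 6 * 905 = 5455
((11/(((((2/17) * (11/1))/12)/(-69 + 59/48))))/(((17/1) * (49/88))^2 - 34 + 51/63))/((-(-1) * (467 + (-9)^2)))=-16531746/73932461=-0.22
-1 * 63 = -63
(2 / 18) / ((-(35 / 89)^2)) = -7921 / 11025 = -0.72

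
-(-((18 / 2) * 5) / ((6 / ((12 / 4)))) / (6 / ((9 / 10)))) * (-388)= -2619 / 2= -1309.50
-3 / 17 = -0.18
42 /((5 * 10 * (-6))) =-7 /50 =-0.14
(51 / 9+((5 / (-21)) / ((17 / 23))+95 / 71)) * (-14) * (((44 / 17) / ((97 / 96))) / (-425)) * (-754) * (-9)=3236803435008 / 845895775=3826.48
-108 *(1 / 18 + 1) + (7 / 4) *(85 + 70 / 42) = 113 / 3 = 37.67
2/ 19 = 0.11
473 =473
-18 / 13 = -1.38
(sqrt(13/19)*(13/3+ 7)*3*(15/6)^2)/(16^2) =425*sqrt(247)/9728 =0.69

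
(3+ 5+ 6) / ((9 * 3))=14 / 27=0.52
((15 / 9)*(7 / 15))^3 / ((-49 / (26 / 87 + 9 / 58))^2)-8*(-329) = 406639868737 / 154498428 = 2632.00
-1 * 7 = -7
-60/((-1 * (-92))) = -15/23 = -0.65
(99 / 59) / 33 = 3 / 59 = 0.05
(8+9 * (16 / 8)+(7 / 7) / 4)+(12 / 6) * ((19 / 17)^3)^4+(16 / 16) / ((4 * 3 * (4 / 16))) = 238976051733881623 / 6991466846757132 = 34.18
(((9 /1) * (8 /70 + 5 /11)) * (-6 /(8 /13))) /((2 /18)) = -691821 /1540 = -449.23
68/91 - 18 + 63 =4163/91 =45.75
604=604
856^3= 627222016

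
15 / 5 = 3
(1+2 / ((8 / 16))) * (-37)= -185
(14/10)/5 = 0.28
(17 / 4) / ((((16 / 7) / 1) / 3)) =357 / 64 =5.58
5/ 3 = 1.67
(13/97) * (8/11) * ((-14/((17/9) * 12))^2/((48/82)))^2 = 472221477/11406964096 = 0.04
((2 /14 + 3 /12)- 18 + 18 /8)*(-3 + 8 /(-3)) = 3655 /42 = 87.02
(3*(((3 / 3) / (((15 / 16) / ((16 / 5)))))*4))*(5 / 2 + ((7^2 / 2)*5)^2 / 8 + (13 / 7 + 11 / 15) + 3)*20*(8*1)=6481724416 / 525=12346141.74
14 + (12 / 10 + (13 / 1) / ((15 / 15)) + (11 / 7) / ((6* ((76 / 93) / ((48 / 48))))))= 151729 / 5320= 28.52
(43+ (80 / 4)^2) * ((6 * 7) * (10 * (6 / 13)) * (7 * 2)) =15629040 / 13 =1202233.85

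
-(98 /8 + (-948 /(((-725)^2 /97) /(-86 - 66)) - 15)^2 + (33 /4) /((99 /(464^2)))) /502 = -59968432076603503 /1664320603125000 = -36.03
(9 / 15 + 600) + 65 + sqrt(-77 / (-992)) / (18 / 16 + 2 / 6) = 3 * sqrt(4774) / 1085 + 3328 / 5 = 665.79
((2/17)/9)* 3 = 2/51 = 0.04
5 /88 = 0.06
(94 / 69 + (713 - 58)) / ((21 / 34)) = 1539826 / 1449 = 1062.68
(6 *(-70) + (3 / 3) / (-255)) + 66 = -354.00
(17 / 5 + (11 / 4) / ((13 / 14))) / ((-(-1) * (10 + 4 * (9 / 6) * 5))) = 827 / 5200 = 0.16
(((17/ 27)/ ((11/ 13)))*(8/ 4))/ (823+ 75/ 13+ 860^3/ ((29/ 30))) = 83317/ 36837229638231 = 0.00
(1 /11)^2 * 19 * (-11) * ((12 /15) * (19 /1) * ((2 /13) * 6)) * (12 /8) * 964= -25056288 /715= -35043.76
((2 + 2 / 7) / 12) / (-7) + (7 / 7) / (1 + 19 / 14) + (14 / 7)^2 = 2370 / 539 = 4.40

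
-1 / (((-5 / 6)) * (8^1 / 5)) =3 / 4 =0.75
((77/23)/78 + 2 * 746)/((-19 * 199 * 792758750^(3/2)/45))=-321207 * sqrt(14)/1510683314653331000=-0.00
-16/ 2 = -8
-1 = -1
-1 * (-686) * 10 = 6860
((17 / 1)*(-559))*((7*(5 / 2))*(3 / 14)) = -142545 / 4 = -35636.25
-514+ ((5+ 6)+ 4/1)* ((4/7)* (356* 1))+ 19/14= 35543/14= 2538.79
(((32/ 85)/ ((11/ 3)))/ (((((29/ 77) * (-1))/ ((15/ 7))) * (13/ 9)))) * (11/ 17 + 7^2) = -2187648/ 108953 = -20.08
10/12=5/6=0.83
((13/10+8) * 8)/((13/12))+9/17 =76473/1105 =69.21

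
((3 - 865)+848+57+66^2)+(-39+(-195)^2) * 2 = 80371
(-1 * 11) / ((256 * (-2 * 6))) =11 / 3072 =0.00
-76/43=-1.77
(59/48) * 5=295/48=6.15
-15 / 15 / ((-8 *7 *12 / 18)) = 0.03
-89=-89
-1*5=-5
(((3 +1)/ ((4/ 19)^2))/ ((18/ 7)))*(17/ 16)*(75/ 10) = 214795/ 768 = 279.68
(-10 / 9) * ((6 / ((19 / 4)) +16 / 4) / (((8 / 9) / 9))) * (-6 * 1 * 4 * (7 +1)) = 216000 / 19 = 11368.42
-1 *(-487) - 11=476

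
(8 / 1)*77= 616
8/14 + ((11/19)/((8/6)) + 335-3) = 177159/532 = 333.01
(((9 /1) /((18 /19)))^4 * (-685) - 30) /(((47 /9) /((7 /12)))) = -1874677665 /3008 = -623230.61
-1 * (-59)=59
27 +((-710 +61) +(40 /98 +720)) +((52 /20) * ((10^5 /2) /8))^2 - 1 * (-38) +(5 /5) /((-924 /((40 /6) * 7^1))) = 1280967848971 /4851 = 264062636.36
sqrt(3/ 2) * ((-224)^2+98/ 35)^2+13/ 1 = 13+31473899618 * sqrt(6)/ 25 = 3083799784.19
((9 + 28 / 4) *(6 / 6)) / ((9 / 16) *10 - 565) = -128 / 4475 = -0.03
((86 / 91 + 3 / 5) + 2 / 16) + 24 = 93439 / 3640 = 25.67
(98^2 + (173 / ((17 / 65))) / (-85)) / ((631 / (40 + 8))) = 133118736 / 182359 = 729.98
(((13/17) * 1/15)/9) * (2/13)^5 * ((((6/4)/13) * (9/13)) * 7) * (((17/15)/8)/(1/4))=56/362010675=0.00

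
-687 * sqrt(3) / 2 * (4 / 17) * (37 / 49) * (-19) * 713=688702386 * sqrt(3) / 833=1432013.83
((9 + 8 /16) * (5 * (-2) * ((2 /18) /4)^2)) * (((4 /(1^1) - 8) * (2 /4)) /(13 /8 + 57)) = 95 /37989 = 0.00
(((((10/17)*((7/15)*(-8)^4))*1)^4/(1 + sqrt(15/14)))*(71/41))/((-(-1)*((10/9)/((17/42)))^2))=-13709520215669211136/2666025 + 979251443976372224*sqrt(210)/2666025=180486450142.97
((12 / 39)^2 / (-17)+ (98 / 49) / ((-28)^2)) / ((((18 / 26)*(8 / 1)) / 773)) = -875809 / 2079168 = -0.42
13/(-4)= -13/4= -3.25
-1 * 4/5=-4/5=-0.80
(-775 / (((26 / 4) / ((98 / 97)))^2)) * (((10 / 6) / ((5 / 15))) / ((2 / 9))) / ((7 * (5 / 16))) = -306230400 / 1590121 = -192.58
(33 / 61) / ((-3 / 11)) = -121 / 61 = -1.98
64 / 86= 32 / 43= 0.74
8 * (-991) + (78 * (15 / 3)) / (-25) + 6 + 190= -38738 / 5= -7747.60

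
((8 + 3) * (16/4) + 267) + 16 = 327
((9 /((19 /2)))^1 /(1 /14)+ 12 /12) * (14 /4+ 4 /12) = 54.68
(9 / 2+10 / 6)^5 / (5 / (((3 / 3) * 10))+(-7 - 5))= -69343957 / 89424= -775.45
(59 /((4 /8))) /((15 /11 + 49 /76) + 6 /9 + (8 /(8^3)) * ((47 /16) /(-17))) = 1287948288 /29168099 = 44.16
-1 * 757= -757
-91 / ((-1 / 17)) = 1547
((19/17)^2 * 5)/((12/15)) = 9025/1156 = 7.81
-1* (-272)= 272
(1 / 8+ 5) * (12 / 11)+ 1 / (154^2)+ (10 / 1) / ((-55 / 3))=119659 / 23716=5.05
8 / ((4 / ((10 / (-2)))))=-10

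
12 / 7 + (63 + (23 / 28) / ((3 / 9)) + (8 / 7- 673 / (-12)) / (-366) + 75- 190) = -1475029 / 30744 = -47.98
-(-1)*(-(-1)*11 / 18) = 11 / 18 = 0.61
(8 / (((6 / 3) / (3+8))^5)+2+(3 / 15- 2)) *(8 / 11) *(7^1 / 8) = 5636813 / 220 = 25621.88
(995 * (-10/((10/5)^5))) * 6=-14925/8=-1865.62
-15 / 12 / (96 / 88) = -55 / 48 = -1.15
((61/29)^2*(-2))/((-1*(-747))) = -0.01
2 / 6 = 1 / 3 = 0.33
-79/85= -0.93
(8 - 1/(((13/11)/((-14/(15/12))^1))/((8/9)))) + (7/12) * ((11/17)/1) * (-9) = 518209/39780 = 13.03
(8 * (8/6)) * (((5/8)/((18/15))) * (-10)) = -500/9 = -55.56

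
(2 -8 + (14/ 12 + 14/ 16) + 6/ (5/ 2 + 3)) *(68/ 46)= -12869/ 3036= -4.24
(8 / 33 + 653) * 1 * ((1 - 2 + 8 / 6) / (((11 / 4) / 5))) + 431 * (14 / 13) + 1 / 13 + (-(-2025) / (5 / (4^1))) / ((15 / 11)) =28995451 / 14157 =2048.14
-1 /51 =-0.02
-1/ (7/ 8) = -8/ 7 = -1.14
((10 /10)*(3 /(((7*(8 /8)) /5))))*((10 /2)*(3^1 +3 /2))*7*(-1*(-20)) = 6750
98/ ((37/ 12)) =1176/ 37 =31.78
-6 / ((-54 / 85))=85 / 9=9.44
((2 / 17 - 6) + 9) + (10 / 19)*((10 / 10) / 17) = 1017 / 323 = 3.15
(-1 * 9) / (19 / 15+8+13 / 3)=-45 / 68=-0.66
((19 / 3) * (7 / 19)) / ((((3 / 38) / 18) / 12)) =6384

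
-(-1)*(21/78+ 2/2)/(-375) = -11/3250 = -0.00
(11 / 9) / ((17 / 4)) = 44 / 153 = 0.29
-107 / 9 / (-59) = 107 / 531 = 0.20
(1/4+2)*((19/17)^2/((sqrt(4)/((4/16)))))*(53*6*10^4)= 322869375/289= 1117195.07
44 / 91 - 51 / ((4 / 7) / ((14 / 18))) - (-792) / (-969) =-24602113 / 352716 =-69.75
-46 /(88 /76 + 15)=-874 /307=-2.85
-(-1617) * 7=11319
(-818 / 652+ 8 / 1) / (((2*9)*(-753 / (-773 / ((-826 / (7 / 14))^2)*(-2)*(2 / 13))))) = -566609 / 13063732338384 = -0.00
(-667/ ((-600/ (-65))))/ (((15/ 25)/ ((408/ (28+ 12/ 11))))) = -1621477/ 960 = -1689.04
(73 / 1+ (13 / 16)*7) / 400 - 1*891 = -5701141 / 6400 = -890.80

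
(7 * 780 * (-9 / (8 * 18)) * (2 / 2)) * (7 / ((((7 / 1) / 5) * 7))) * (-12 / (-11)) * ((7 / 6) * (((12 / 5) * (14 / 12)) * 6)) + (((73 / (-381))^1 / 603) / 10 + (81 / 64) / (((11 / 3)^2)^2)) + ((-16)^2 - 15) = -5350449581804501 / 1076373524160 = -4970.81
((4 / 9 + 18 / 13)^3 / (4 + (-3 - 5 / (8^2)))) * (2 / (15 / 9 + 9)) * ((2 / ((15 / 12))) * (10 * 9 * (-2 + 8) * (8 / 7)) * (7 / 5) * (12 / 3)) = 40142209024 / 5833035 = 6881.87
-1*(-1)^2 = -1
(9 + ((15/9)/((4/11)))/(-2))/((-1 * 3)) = -161/72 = -2.24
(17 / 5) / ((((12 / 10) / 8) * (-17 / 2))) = -8 / 3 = -2.67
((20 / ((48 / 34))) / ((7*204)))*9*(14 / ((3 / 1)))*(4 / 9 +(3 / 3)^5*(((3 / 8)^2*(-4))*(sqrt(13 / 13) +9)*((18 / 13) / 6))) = -3995 / 11232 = -0.36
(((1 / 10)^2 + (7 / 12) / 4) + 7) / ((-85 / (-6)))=8587 / 17000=0.51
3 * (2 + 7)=27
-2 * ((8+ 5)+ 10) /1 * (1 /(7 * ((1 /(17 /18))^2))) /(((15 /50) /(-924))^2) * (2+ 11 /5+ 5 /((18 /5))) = -226551562160 /729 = -310770318.46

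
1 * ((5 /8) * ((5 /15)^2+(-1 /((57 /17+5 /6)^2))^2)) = 171090265925 /2393558225352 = 0.07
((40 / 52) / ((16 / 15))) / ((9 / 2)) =25 / 156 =0.16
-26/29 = -0.90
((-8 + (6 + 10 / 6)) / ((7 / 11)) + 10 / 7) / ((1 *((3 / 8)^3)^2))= 4980736 / 15309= 325.35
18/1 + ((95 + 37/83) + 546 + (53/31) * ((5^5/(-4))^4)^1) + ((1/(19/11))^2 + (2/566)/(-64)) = 636904471041.98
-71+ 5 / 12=-70.58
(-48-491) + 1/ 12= -538.92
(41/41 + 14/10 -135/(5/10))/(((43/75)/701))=-14069070/43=-327187.67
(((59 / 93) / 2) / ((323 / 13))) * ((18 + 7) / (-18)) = -19175 / 1081404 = -0.02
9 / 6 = 3 / 2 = 1.50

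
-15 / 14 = -1.07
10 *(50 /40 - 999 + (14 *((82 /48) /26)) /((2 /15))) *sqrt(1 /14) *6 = -3091455 *sqrt(14) /728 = -15888.96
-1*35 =-35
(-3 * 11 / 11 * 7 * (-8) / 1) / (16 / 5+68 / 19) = 570 / 23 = 24.78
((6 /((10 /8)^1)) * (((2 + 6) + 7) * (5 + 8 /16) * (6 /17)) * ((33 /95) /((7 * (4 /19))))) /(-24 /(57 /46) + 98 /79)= -1.82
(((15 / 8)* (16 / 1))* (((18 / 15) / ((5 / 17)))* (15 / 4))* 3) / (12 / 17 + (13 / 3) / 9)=632043 / 545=1159.71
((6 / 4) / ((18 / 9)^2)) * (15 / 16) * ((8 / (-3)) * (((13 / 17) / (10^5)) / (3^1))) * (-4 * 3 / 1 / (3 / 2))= 13 / 680000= 0.00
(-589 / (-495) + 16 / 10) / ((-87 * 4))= -1381 / 172260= -0.01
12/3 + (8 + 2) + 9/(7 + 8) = 73/5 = 14.60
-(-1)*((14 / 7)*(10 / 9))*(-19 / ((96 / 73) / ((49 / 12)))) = -339815 / 2592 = -131.10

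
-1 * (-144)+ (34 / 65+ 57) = 13099 / 65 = 201.52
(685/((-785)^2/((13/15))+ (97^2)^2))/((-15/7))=-1781/497196012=-0.00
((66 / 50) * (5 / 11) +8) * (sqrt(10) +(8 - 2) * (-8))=-2064 / 5 +43 * sqrt(10) / 5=-385.60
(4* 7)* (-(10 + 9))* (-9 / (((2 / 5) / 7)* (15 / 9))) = 50274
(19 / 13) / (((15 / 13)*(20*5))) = 0.01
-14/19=-0.74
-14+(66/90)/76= -15949/1140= -13.99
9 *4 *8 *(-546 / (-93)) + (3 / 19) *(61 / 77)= 76690281 / 45353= 1690.96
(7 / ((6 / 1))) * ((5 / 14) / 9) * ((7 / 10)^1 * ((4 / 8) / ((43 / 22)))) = 77 / 9288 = 0.01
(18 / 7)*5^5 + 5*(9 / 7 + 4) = 8062.14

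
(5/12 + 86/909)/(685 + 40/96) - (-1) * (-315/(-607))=786163538/1512750225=0.52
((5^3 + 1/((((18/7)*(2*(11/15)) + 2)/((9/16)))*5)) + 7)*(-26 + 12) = -2986809/1616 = -1848.27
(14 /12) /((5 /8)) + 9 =163 /15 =10.87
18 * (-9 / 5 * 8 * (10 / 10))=-1296 / 5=-259.20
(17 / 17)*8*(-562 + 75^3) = 3370504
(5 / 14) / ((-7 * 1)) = -5 / 98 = -0.05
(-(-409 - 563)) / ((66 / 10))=1620 / 11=147.27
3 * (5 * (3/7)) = 45/7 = 6.43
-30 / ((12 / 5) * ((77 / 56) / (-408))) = 40800 / 11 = 3709.09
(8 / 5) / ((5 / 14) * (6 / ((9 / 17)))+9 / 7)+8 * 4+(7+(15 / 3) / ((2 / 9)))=309 / 5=61.80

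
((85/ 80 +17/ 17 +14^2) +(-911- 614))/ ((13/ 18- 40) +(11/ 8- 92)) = 191079/ 18706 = 10.21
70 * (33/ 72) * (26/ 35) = 143/ 6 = 23.83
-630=-630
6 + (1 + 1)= 8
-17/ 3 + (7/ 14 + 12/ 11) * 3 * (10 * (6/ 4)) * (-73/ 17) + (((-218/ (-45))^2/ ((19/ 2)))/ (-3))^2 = -1556660917838929/ 4982776053750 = -312.41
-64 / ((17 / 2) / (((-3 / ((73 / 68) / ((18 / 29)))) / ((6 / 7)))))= 32256 / 2117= 15.24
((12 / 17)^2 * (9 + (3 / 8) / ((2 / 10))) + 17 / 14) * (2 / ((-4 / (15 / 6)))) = -134185 / 16184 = -8.29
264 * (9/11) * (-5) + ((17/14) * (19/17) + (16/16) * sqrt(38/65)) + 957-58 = -2515/14 + sqrt(2470)/65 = -178.88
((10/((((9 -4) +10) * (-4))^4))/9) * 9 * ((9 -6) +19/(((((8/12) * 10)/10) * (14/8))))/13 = 1/873600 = 0.00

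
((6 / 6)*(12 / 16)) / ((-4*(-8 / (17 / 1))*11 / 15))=765 / 1408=0.54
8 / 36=2 / 9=0.22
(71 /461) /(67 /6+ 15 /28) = 5964 /453163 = 0.01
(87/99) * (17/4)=493/132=3.73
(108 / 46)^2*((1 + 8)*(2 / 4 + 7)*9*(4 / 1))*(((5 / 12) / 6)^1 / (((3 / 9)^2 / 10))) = 44286750 / 529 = 83717.86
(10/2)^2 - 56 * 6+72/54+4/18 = -2785/9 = -309.44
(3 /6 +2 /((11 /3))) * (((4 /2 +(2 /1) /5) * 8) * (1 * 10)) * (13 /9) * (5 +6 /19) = 966368 /627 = 1541.26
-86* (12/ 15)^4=-35.23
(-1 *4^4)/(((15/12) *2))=-512/5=-102.40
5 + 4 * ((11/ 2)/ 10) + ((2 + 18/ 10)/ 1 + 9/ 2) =31/ 2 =15.50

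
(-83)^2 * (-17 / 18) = -117113 / 18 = -6506.28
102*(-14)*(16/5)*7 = -31987.20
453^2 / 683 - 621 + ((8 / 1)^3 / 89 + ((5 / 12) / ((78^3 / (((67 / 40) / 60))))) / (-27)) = -314.79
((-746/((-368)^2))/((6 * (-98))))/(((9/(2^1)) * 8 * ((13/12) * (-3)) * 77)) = -373/358690235904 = -0.00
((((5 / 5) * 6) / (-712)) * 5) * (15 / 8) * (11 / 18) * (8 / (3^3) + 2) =-8525 / 76896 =-0.11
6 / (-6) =-1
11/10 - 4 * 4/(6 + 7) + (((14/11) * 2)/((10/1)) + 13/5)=779/286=2.72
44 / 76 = 0.58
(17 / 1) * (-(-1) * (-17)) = -289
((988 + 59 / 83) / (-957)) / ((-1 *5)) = 82063 / 397155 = 0.21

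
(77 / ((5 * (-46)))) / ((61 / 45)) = -693 / 2806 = -0.25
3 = 3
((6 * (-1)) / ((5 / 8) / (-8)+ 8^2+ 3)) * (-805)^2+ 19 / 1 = -248760223 / 4283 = -58080.84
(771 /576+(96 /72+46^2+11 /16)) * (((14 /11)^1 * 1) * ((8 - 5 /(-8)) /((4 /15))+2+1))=1073853963 /11264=95335.05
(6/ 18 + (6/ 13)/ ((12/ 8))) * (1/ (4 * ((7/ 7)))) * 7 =175/ 156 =1.12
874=874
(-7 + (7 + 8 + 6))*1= 14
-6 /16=-3 /8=-0.38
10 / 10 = 1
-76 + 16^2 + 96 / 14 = 1308 / 7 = 186.86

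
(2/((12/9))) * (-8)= -12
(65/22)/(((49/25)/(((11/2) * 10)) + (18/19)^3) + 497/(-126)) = -501564375/519218237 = -0.97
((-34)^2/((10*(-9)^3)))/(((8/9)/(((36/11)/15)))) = -289/7425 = -0.04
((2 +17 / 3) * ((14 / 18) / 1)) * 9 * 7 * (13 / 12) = 14651 / 36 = 406.97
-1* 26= -26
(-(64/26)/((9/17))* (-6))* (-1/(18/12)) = -2176/117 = -18.60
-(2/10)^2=-1/25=-0.04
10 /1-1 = 9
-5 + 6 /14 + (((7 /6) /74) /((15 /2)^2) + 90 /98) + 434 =526648168 /1223775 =430.35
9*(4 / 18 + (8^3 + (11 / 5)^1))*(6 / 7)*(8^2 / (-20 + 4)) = -15873.60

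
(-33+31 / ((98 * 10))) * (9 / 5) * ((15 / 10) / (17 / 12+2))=-2617029 / 100450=-26.05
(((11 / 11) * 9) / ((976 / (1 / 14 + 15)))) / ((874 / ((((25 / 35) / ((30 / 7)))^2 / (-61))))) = -211 / 2913929984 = -0.00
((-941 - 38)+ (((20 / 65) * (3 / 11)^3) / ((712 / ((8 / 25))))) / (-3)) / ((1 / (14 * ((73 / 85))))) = -38519887592942 / 3272429875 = -11771.04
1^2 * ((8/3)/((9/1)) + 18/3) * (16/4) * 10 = 6800/27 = 251.85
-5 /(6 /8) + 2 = -14 /3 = -4.67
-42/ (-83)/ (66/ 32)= 224/ 913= 0.25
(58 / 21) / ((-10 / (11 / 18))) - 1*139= -263029 / 1890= -139.17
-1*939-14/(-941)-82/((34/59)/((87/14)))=-408329503/223958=-1823.24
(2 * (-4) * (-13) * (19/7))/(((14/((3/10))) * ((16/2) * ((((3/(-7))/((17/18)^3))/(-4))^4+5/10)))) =1.51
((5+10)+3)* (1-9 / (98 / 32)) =-1710 / 49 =-34.90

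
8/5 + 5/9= 2.16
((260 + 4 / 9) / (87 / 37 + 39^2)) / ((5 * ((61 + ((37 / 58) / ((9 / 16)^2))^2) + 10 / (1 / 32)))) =4430998566 / 49898858431345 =0.00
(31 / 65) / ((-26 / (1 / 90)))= -31 / 152100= -0.00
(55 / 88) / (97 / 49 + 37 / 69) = 16905 / 68048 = 0.25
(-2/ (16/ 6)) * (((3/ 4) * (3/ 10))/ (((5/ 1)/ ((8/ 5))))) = -27/ 500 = -0.05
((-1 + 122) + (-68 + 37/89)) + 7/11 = 52917/979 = 54.05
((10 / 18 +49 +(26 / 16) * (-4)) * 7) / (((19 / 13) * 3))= 70525 / 1026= 68.74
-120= -120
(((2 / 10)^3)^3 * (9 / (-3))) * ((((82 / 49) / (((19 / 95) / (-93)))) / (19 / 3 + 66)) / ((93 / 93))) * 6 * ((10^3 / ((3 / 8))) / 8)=35424 / 1071875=0.03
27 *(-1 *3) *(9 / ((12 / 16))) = -972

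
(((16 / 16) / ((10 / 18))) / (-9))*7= -7 / 5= -1.40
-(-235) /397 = 235 /397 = 0.59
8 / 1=8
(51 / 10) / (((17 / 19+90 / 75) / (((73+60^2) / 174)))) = 1186379 / 23084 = 51.39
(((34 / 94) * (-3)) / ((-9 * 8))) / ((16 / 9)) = 51 / 6016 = 0.01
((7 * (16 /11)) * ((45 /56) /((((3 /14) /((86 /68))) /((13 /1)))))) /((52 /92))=207690 /187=1110.64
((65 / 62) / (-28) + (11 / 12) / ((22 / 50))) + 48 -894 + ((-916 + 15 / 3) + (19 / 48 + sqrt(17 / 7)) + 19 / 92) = -420286541 / 239568 + sqrt(119) / 7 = -1752.79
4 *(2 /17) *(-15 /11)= -120 /187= -0.64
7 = 7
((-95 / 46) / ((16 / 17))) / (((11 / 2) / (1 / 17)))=-95 / 4048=-0.02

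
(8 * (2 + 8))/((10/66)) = 528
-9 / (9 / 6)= -6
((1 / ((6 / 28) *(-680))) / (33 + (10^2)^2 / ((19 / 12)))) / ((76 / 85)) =-7 / 5790096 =-0.00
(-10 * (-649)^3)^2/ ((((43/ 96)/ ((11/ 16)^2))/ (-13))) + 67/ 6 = -13223591537228887990522/ 129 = -102508461528906108453.66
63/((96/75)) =1575/32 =49.22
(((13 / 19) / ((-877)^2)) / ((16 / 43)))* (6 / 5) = 1677 / 584538040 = 0.00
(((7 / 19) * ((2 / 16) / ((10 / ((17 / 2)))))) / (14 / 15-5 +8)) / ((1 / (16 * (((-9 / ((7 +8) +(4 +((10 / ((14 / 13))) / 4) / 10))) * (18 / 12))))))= -44982 / 402439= -0.11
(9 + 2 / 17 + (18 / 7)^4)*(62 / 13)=133718314 / 530621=252.00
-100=-100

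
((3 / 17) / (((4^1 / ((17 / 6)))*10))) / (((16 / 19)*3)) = 19 / 3840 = 0.00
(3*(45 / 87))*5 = 225 / 29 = 7.76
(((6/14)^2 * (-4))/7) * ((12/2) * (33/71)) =-7128/24353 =-0.29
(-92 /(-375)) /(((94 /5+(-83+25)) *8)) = -23 /29400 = -0.00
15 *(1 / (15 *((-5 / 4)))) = -4 / 5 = -0.80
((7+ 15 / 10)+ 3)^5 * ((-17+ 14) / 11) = -19309029 / 352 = -54855.20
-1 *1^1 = -1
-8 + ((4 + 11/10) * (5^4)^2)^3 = 63252925872802734311/8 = 7906615734100341788.88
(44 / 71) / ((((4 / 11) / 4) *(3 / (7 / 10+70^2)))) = 11859694 / 1065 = 11135.86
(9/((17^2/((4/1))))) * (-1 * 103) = -3708/289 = -12.83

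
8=8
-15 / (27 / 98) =-490 / 9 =-54.44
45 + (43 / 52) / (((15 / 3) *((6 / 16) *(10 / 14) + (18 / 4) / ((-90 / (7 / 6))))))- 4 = 47807 / 1144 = 41.79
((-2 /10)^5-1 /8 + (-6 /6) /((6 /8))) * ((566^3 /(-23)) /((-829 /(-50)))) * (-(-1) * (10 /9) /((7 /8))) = 79345561363616 /90091575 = 880721.21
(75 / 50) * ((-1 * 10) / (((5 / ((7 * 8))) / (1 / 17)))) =-9.88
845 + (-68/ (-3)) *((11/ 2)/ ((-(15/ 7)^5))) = 1918729807/ 2278125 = 842.24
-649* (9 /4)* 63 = -367983 /4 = -91995.75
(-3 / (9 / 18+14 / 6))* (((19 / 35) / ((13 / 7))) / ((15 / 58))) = -6612 / 5525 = -1.20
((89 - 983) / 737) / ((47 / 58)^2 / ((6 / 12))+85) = -501236 / 35665641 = -0.01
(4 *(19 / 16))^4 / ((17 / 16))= 130321 / 272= 479.12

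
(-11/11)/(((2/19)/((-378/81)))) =133/3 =44.33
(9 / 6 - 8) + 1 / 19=-245 / 38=-6.45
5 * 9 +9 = 54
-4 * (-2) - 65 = -57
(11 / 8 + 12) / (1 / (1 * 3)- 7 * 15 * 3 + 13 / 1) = -321 / 7240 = -0.04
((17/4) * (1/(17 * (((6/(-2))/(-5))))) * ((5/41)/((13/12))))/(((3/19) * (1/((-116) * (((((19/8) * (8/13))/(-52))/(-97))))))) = -261725/26212407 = -0.01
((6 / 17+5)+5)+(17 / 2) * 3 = 1219 / 34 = 35.85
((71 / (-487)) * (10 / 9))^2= 504100 / 19210689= 0.03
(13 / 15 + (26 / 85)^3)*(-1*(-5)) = 4.48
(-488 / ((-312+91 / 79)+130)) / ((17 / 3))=115656 / 242879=0.48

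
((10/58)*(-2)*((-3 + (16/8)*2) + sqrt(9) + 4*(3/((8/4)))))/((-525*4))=1/609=0.00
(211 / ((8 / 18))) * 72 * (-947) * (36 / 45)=-129481416 / 5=-25896283.20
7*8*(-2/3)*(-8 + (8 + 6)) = -224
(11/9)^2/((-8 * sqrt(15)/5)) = -121 * sqrt(15)/1944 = -0.24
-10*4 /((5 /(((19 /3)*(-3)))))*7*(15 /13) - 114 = 14478 /13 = 1113.69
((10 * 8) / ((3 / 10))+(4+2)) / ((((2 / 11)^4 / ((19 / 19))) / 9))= 17964507 / 8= 2245563.38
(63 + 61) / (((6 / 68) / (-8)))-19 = -33785 / 3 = -11261.67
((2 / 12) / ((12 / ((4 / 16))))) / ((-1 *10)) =-1 / 2880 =-0.00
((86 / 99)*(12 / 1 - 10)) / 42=86 / 2079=0.04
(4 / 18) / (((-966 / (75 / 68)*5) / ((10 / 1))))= -25 / 49266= -0.00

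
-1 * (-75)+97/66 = 5047/66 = 76.47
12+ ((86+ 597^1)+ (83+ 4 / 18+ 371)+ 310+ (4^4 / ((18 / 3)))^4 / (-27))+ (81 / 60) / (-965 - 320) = -6816774379949 / 56205900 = -121282.19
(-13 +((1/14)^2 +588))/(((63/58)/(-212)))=-115480958/1029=-112226.39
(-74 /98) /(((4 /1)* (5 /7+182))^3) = -259 /133903400896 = -0.00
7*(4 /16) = 7 /4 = 1.75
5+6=11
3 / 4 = 0.75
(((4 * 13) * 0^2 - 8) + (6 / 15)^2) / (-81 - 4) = 196 / 2125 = 0.09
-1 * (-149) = 149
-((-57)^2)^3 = -34296447249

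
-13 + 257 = 244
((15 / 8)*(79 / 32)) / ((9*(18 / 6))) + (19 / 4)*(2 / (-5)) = -19913 / 11520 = -1.73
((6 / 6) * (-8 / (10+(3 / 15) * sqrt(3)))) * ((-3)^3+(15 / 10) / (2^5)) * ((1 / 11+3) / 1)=3665625 / 54934 - 146625 * sqrt(3) / 109868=64.42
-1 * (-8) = 8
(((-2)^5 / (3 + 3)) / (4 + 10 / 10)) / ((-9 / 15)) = 16 / 9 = 1.78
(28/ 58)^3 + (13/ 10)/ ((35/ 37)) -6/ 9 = 21002227/ 25608450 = 0.82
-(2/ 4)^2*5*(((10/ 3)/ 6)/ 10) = -5/ 72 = -0.07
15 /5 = 3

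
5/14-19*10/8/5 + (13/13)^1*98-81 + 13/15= 13.47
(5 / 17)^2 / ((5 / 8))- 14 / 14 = -249 / 289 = -0.86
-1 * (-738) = 738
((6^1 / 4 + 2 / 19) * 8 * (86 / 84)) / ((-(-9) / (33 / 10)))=28853 / 5985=4.82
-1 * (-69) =69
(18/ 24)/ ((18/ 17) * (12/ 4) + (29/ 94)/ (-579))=1387863/ 5877022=0.24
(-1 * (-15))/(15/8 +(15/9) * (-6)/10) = 120/7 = 17.14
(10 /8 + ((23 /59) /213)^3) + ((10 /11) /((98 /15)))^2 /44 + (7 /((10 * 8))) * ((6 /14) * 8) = 98337698089591670629 /63425669586186052530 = 1.55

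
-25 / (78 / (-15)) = 125 / 26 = 4.81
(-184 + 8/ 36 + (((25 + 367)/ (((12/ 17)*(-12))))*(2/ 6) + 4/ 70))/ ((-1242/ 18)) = 376387/ 130410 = 2.89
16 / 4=4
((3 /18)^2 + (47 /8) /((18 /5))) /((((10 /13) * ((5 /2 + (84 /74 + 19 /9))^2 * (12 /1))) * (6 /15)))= 12760449 /937339456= 0.01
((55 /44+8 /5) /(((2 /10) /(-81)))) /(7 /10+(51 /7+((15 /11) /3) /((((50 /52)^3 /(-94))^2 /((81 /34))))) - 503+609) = -295100244140625 /3124485540279874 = -0.09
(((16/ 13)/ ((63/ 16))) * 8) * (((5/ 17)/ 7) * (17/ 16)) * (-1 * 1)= -0.11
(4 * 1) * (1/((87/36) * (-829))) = -48/24041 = -0.00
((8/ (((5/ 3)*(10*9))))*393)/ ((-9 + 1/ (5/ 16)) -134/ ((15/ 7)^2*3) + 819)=3537/ 135586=0.03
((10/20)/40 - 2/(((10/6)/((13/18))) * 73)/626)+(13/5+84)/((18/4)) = 316801073/16451280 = 19.26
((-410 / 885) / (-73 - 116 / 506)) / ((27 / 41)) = 850586 / 88540533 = 0.01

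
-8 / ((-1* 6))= 4 / 3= 1.33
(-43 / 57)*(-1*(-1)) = -43 / 57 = -0.75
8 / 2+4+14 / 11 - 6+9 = 135 / 11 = 12.27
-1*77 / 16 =-77 / 16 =-4.81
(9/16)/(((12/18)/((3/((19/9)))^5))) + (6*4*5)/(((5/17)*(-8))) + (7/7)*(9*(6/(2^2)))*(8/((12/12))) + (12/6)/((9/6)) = 15028415867/237705504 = 63.22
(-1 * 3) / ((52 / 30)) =-45 / 26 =-1.73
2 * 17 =34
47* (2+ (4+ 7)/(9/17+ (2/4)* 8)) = 1457/7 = 208.14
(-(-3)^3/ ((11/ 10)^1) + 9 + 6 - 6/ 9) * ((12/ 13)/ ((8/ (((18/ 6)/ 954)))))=1283/ 90948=0.01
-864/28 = -216/7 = -30.86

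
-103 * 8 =-824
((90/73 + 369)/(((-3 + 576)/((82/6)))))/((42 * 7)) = 0.03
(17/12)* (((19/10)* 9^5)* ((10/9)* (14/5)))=4944807/10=494480.70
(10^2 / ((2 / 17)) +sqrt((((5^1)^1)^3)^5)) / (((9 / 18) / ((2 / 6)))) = 117028.54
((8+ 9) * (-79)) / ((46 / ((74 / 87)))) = -49691 / 2001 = -24.83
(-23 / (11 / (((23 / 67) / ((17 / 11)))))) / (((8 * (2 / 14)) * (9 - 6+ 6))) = -3703 / 82008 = -0.05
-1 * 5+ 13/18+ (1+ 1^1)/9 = -73/18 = -4.06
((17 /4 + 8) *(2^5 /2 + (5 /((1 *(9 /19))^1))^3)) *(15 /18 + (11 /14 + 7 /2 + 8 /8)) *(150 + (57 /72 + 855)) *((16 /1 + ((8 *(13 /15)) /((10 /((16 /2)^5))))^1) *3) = 4021876641387265409 /656100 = 6129975066891.12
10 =10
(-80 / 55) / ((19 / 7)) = -0.54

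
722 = 722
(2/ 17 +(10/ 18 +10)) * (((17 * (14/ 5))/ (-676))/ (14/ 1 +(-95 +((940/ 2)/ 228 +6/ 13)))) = 0.01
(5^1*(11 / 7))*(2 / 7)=110 / 49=2.24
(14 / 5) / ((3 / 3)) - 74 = -356 / 5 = -71.20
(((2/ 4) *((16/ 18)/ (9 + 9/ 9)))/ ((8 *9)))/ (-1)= -1/ 1620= -0.00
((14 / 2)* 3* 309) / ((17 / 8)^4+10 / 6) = 79736832 / 271043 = 294.19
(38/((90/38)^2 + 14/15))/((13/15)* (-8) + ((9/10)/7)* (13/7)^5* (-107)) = -726259041900/38870447960201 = -0.02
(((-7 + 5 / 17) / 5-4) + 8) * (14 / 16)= 791 / 340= 2.33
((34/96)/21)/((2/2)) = 17/1008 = 0.02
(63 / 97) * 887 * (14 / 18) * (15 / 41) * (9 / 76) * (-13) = -76277565 / 302252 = -252.36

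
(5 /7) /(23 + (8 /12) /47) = 141 /4543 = 0.03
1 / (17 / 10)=10 / 17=0.59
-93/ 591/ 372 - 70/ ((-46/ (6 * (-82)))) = -40708103/ 54372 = -748.70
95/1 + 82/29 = 2837/29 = 97.83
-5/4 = -1.25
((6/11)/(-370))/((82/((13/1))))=-39/166870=-0.00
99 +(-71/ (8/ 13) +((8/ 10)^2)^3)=-2014107/ 125000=-16.11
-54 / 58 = -27 / 29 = -0.93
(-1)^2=1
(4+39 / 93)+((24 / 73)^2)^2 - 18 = -11945374405 / 880345471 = -13.57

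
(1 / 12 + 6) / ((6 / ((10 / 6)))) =365 / 216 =1.69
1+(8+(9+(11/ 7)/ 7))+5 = 1138/ 49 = 23.22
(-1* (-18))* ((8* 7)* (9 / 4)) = 2268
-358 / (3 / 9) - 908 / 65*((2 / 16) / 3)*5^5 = -225647 / 78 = -2892.91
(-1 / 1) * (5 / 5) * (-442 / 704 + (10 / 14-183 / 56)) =7839 / 2464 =3.18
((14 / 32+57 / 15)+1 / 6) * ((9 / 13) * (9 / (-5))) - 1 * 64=-361339 / 5200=-69.49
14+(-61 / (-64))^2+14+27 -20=147081 / 4096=35.91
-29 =-29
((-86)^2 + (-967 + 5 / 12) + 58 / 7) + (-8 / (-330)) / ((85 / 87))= 2528095469 / 392700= 6437.73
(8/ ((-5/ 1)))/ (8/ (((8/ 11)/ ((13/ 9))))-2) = -72/ 625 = -0.12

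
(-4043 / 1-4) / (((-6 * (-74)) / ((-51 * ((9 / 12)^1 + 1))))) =481593 / 592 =813.50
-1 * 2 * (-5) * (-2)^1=-20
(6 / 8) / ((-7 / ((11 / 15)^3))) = -1331 / 31500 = -0.04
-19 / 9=-2.11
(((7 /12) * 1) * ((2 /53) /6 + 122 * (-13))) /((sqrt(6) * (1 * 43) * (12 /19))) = -33539009 * sqrt(6) /5907168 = -13.91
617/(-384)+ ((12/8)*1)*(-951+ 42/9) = -1421.11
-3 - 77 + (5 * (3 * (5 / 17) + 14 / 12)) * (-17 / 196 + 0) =-95125 / 1176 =-80.89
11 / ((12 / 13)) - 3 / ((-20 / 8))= 787 / 60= 13.12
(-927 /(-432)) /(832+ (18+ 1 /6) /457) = 47071 /18251624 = 0.00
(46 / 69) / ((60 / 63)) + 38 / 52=93 / 65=1.43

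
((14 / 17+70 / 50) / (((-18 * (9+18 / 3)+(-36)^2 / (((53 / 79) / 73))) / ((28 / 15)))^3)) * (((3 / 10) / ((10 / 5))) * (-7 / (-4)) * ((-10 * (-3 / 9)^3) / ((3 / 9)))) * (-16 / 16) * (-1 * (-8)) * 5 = -20017405912 / 330794386547733065428875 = -0.00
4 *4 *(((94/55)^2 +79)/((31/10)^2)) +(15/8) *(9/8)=1030731791/7441984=138.50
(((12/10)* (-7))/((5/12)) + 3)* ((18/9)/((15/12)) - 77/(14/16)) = 185328/125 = 1482.62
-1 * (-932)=932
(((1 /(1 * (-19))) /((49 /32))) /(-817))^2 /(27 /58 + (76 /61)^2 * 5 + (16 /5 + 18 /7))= 0.00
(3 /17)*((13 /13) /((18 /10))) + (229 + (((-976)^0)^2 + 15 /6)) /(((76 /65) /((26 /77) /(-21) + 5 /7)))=580518065 /4178328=138.94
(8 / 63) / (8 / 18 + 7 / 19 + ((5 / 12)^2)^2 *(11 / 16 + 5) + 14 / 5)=28016640 / 834932147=0.03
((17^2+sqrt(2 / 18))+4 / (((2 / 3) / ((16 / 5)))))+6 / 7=32486 / 105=309.39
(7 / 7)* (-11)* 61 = -671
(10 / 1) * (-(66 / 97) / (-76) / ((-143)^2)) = 15 / 3426137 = 0.00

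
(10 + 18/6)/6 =2.17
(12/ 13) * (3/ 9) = 4/ 13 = 0.31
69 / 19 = 3.63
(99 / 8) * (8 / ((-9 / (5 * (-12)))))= 660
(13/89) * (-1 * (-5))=0.73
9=9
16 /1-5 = 11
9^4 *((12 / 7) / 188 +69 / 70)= 6527.10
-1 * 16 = -16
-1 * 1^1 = -1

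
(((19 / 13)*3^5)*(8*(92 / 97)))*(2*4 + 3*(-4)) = -13592448 / 1261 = -10779.10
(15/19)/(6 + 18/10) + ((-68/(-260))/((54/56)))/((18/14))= 93683/300105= 0.31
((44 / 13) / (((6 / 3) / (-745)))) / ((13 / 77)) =-1262030 / 169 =-7467.63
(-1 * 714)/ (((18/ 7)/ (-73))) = 60809/ 3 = 20269.67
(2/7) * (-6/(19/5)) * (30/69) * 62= -37200/3059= -12.16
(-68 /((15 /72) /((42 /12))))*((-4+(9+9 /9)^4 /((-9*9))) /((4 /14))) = 68799136 /135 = 509623.23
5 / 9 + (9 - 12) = -22 / 9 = -2.44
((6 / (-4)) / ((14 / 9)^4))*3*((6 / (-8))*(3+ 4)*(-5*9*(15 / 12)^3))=-996451875 / 2809856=-354.63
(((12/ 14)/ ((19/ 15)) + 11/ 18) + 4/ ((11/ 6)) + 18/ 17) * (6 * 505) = 1023778925/ 74613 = 13721.19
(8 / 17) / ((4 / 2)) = 4 / 17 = 0.24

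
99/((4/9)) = 891/4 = 222.75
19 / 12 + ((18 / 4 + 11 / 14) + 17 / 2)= 1291 / 84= 15.37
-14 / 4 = -7 / 2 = -3.50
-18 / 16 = -9 / 8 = -1.12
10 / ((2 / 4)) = 20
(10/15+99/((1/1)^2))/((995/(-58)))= -5.81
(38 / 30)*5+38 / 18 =76 / 9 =8.44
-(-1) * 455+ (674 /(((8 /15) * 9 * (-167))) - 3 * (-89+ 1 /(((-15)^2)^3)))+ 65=1993945358707 /2536312500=786.16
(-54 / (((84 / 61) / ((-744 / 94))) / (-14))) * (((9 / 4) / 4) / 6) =-153171 / 376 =-407.37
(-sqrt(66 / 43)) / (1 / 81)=-81* sqrt(2838) / 43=-100.35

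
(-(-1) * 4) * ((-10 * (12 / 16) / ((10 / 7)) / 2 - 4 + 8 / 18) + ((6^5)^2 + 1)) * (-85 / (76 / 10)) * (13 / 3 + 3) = -20352913097825 / 1026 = -19837147268.84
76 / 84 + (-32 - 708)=-15521 / 21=-739.10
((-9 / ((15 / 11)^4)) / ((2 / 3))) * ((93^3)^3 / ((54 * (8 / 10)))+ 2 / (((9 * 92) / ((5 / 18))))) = -47032954728607669.49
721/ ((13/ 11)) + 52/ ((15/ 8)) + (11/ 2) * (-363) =-529889/ 390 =-1358.69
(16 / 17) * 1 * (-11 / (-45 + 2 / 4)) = 352 / 1513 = 0.23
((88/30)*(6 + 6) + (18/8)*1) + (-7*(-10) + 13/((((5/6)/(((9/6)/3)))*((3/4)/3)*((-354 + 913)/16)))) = 18635/172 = 108.34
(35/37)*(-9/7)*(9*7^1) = -2835/37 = -76.62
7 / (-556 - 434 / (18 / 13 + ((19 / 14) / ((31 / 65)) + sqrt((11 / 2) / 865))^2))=-38584371479738086267853 / 3317353471358141245699404 - 2802249143414773325 * sqrt(19030) / 9122722046234888425673361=-0.01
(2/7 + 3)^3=35.47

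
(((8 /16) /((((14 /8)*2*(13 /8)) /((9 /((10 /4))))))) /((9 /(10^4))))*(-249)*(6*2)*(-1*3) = 286848000 /91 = 3152175.82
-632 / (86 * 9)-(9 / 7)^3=-2.94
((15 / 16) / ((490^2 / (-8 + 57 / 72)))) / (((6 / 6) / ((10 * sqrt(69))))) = -173 * sqrt(69) / 614656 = -0.00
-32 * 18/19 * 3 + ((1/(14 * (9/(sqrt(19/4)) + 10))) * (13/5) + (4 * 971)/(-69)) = -2129161079/14462952 - 117 * sqrt(19)/55160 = -147.22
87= 87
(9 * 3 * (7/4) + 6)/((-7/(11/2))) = -2343/56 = -41.84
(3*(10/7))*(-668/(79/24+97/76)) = -9138240/14581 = -626.72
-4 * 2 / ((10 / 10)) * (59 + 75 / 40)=-487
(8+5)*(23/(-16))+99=1285/16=80.31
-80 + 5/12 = -955/12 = -79.58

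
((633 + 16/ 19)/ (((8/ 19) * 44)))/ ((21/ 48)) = 78.20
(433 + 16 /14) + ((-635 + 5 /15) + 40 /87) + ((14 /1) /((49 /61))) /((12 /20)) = -104149 /609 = -171.02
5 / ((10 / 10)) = 5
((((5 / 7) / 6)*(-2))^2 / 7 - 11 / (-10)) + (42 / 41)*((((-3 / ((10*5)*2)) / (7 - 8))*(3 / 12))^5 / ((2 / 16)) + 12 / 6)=255716288015752961 / 81002880000000000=3.16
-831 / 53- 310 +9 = -16784 / 53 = -316.68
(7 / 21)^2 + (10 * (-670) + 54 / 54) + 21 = -60101 / 9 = -6677.89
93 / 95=0.98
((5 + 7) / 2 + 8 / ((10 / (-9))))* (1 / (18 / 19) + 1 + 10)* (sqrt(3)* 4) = -868* sqrt(3) / 15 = -100.23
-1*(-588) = 588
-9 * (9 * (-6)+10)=396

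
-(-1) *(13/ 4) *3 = 39/ 4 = 9.75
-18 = -18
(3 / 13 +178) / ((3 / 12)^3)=148288 / 13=11406.77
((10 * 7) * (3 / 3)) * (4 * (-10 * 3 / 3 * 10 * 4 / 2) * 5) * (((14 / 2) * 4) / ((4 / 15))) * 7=-205800000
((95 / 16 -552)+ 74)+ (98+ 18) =-5697 / 16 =-356.06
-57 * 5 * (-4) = 1140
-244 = -244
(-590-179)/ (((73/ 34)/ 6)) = -2148.99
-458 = -458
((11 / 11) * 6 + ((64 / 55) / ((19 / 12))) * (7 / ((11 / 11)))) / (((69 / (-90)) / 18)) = -261.65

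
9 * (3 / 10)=27 / 10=2.70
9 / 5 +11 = 12.80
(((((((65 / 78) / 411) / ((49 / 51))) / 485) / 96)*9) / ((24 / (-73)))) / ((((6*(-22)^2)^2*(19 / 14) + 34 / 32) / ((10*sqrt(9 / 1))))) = -6205 / 1907862959501968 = -0.00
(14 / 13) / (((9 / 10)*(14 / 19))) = 190 / 117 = 1.62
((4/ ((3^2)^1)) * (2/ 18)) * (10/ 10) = 4/ 81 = 0.05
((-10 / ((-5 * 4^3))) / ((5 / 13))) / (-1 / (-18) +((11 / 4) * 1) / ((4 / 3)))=117 / 3050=0.04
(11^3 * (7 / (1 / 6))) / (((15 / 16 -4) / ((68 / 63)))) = -2896256 / 147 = -19702.42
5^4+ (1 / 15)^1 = 9376 / 15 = 625.07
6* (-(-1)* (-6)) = -36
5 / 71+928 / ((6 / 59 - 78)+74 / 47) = -90824597 / 7513433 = -12.09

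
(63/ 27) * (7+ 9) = 112/ 3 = 37.33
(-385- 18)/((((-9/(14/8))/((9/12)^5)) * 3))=25389/4096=6.20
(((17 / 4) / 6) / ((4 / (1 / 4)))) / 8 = 17 / 3072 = 0.01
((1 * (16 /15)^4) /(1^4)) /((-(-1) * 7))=65536 /354375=0.18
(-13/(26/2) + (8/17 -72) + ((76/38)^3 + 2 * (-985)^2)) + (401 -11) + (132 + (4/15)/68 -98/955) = 94531893548/48705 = 1940907.37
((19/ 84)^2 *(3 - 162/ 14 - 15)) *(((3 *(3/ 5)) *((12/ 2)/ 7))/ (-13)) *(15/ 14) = 536085/ 3495856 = 0.15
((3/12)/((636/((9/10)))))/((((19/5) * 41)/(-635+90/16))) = -0.00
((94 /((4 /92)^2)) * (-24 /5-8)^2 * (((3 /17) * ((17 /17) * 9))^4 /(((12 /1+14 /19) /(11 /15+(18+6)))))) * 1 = 127167106720518144 /1263255125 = 100666210.81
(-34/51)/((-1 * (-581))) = -2/1743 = -0.00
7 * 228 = 1596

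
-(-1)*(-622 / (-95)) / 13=622 / 1235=0.50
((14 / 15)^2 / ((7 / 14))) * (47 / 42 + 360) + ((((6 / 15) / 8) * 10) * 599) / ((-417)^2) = 629.15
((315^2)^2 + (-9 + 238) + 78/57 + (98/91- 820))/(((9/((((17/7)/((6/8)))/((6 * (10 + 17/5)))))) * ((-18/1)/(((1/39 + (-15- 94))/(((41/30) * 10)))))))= 13112098272417500/671815053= 19517422.56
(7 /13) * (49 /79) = 343 /1027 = 0.33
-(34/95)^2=-1156/9025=-0.13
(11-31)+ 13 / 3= -47 / 3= -15.67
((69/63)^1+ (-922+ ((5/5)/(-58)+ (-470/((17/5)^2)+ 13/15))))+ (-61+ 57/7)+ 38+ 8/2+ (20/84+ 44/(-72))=-2565943927/2640015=-971.94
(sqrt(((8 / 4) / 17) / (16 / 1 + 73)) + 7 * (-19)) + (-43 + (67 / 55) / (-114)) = -1103587 / 6270 + sqrt(3026) / 1513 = -175.97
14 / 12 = 7 / 6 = 1.17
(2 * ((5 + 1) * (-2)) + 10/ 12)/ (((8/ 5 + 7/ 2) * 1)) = -695/ 153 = -4.54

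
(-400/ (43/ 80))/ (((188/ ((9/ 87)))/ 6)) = -144000/ 58609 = -2.46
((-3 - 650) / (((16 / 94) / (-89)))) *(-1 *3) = -8194497 / 8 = -1024312.12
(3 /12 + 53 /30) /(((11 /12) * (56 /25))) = 55 /56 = 0.98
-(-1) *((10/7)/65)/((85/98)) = 28/1105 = 0.03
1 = 1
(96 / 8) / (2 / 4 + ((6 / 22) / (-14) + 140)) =924 / 10817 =0.09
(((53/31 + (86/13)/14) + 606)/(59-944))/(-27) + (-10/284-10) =-31937493677/3190635630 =-10.01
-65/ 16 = -4.06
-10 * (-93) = 930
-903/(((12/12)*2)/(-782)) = 353073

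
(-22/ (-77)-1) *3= -15/ 7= -2.14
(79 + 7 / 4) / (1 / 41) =13243 / 4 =3310.75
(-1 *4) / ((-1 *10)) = 2 / 5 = 0.40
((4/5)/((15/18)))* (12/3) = 96/25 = 3.84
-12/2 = -6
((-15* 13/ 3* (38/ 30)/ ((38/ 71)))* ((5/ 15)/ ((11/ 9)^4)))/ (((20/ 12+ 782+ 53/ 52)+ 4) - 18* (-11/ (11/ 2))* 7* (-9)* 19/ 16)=26241813/ 2175008396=0.01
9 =9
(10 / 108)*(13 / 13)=5 / 54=0.09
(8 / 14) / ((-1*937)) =-4 / 6559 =-0.00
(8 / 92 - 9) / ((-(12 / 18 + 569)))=0.02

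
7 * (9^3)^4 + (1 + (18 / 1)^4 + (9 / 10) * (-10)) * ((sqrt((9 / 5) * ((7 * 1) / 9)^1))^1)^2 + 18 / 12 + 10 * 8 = 19770069024037 / 10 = 1977006902403.70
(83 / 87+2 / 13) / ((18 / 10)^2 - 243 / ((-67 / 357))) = 2098775 / 2459022462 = 0.00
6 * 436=2616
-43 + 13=-30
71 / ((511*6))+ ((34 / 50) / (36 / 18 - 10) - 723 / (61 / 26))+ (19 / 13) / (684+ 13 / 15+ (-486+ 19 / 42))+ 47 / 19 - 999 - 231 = -15629046316684561 / 10176851466600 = -1535.74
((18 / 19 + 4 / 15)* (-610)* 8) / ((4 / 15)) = -422120 / 19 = -22216.84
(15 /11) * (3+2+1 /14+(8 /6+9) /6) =2140 /231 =9.26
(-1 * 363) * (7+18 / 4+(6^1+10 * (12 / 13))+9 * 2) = -422169 / 26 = -16237.27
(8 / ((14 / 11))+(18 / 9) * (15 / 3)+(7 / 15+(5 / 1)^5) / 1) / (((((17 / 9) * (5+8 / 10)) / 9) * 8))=2226717 / 6902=322.62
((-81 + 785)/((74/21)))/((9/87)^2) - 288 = 2040256/111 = 18380.68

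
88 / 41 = 2.15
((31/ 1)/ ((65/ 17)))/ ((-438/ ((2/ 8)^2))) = -527/ 455520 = -0.00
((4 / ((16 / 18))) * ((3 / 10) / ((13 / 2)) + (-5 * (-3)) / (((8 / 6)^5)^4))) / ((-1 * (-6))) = 20094449022909 / 285873023221760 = 0.07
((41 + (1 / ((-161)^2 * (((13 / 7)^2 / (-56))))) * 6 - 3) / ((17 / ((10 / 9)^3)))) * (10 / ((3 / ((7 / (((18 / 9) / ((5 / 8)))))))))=74307231250 / 3323839779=22.36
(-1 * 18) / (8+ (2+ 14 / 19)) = -57 / 34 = -1.68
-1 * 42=-42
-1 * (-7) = 7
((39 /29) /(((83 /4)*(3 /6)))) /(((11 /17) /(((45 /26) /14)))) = 4590 /185339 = 0.02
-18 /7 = -2.57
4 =4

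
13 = 13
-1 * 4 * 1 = -4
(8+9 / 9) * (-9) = -81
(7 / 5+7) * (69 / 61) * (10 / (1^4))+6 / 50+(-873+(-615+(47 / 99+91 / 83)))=-1391.29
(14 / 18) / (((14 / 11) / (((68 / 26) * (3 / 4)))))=187 / 156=1.20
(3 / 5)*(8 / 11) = 24 / 55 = 0.44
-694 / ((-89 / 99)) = 68706 / 89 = 771.98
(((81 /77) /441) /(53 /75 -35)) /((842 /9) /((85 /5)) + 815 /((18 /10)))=-0.00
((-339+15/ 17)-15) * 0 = 0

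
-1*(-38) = 38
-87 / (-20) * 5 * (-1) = -87 / 4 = -21.75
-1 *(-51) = 51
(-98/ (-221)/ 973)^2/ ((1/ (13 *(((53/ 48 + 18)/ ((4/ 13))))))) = 44933/ 268020912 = 0.00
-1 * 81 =-81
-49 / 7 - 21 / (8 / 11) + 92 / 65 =-17919 / 520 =-34.46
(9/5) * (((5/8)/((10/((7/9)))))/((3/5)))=0.15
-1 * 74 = -74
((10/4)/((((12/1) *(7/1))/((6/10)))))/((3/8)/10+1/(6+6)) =30/203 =0.15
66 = 66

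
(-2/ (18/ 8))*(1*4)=-32/ 9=-3.56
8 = 8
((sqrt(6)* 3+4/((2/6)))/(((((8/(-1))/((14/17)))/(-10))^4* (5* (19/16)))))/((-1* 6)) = -600250/1586899- 300125* sqrt(6)/3173798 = -0.61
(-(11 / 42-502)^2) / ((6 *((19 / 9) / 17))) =-7549212593 / 22344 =-337863.08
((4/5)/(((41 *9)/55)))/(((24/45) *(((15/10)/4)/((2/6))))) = 220/1107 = 0.20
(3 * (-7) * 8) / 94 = -84 / 47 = -1.79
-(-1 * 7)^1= 7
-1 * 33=-33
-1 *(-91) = 91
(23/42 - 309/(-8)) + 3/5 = 33409/840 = 39.77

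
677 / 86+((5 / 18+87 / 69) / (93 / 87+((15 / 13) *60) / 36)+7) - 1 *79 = -1277404033 / 20080656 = -63.61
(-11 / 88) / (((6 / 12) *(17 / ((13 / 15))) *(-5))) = 13 / 5100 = 0.00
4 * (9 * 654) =23544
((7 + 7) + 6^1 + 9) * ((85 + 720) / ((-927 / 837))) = -2171085 / 103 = -21078.50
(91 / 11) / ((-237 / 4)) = -364 / 2607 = -0.14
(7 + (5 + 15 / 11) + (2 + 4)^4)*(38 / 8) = 6219.48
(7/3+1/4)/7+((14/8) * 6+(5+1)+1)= 1501/84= 17.87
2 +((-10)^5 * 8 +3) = -799995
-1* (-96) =96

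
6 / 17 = 0.35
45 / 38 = 1.18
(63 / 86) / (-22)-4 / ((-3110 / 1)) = -94181 / 2942060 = -0.03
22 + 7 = 29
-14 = -14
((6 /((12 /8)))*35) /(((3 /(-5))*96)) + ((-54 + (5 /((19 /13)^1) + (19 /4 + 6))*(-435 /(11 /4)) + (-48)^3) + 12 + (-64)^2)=-108782.03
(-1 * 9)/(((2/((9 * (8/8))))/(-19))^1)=1539/2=769.50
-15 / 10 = -3 / 2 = -1.50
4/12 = 1/3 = 0.33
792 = 792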